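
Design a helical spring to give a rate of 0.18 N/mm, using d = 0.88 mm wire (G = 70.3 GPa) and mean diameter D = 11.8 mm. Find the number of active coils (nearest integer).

N_a = Gd⁴/(8D³k) = (70.3×10³ × 0.88⁴)/(8 × 11.8³ × 0.18)
    = 42158.6 / 2365.97 = 17.82 → 18 coils

18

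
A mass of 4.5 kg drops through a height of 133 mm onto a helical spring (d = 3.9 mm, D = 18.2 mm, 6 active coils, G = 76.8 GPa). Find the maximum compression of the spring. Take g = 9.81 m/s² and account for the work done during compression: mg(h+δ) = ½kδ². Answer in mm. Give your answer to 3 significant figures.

k = Gd⁴/(8D³N_a) = (76.8×10³)(3.9⁴)/(8·18.2³·6) = 61.399 N/mm
W = mg = 4.5 × 9.81 = 44.145 N
½kδ² − Wδ − Wh = 0 → δ = (W + √(W² + 2kWh))/k
δ = (44.145 + √(1948.8 + 720987))/61.399 = (44.145 + 850.26)/61.399 = 14.567 mm

14.6 mm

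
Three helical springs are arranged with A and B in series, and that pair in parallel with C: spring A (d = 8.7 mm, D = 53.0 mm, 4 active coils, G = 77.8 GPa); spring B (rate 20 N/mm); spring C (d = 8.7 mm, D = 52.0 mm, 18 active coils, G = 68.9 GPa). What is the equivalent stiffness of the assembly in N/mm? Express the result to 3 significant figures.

k_A = Gd⁴/(8D³N_a) = (77.8×10³)(8.7⁴)/(8·53.0³·4) = 93.558 N/mm
k_C = Gd⁴/(8D³N_a) = (68.9×10³)(8.7⁴)/(8·52.0³·18) = 19.495 N/mm
Springs A,B series: k_AB = 1/(1/93.558+1/20) = 16.478 N/mm; parallel with C: k_eq = 16.478+19.495 = 35.973 N/mm

36.0 N/mm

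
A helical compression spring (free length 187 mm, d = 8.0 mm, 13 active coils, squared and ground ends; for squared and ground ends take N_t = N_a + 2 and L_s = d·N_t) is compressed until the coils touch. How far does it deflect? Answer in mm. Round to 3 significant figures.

67.0 mm

N_t = 15; L_s = 8.0·15 = 120 mm
δ_solid = L₀ − L_s = 187 − 120 = 67 mm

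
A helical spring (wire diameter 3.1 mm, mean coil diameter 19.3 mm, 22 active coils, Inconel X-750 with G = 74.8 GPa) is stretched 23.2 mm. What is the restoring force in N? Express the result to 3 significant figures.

k = Gd⁴/(8D³N_a) = (74.8×10³)(3.1⁴)/(8·19.3³·22) = 5.4596 N/mm
F = k·δ = 5.4596 × 23.2 = 126.66 N

127 N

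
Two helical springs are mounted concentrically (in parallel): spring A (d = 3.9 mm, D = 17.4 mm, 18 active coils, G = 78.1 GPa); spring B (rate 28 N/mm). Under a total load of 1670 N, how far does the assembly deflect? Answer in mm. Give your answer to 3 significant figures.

32.2 mm

k_A = Gd⁴/(8D³N_a) = (78.1×10³)(3.9⁴)/(8·17.4³·18) = 23.818 N/mm
Parallel: k_eq = 23.818 + 28 = 51.818 N/mm
δ = F/k_eq = 1670/51.818 = 32.228 mm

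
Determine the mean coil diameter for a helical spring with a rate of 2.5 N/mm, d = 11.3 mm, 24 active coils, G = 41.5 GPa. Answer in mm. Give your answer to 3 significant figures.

D = (Gd⁴/(8N_a·k))^(1/3) = (41.5×10³·11.3⁴/(8·24·2.5))^(1/3)
  = (1.40968e+06)^(1/3) = 112.1261 mm

112 mm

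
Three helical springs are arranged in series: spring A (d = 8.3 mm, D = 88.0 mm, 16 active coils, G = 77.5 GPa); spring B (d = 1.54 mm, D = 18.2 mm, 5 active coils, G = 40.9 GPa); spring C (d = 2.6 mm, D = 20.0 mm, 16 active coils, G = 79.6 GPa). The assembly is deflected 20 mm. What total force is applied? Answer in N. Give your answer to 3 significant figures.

12.8 N

k_A = Gd⁴/(8D³N_a) = (77.5×10³)(8.3⁴)/(8·88.0³·16) = 4.2165 N/mm
k_B = Gd⁴/(8D³N_a) = (40.9×10³)(1.54⁴)/(8·18.2³·5) = 0.95396 N/mm
k_C = Gd⁴/(8D³N_a) = (79.6×10³)(2.6⁴)/(8·20.0³·16) = 3.5523 N/mm
Series: 1/k_eq = 1/4.2165 + 1/0.95396 + 1/3.5523 = 1.5669; k_eq = 0.63819 N/mm
F = k_eq·δ = 0.63819·20 = 12.764 N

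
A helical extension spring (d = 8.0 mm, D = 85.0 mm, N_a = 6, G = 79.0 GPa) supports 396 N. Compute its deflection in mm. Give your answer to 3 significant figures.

36.1 mm

k = Gd⁴/(8D³N_a) = (79.0×10³)(8.0⁴)/(8·85.0³·6) = 10.977 N/mm
δ = F/k = 396 / 10.977 = 36.075 mm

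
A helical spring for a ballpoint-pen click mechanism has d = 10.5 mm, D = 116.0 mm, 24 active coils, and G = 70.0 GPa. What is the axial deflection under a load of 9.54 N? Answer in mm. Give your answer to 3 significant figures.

3.36 mm

k = Gd⁴/(8D³N_a) = (70.0×10³)(10.5⁴)/(8·116.0³·24) = 2.8391 N/mm
δ = F/k = 9.54 / 2.8391 = 3.3602 mm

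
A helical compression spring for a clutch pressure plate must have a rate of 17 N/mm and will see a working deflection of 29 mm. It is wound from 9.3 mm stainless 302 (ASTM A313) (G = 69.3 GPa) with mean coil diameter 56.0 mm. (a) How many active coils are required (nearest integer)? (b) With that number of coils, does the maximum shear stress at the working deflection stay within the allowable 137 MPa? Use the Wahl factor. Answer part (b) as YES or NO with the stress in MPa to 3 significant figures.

N_a = Gd⁴/(8D³k) = (69.3×10³)(9.3⁴)/(8·56.0³·17) = 21.71 → N_a = 22
Actual rate k = Gd⁴/(8D³·22) = 16.772 N/mm
Working load F = kδ = 16.772·29 = 486.39 N
C = 56.0/9.3 = 6.0215; K_W = (4C−1)/(4C−4)+0.615/C = 1.2515
τ_max = K_W·8FD/(πd³) = 1.2515·86.231 = 107.92 MPa
τ_max ≤ 137 MPa → acceptable

(a) 22 coils; (b) YES, τ_max = 108 MPa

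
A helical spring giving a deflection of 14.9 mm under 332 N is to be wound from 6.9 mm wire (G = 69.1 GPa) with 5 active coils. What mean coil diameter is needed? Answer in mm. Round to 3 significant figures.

Required rate k = F/δ = 332/14.9 = 22.282 N/mm
D = (Gd⁴/(8N_a·k))^(1/3) = (69.1×10³·6.9⁴/(8·5·22.282))^(1/3)
  = (175737)^(1/3) = 56.0128 mm

56.0 mm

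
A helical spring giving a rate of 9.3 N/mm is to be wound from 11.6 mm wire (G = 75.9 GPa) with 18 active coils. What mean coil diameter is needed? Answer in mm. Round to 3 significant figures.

D = (Gd⁴/(8N_a·k))^(1/3) = (75.9×10³·11.6⁴/(8·18·9.3))^(1/3)
  = (1.02619e+06)^(1/3) = 100.8655 mm

101 mm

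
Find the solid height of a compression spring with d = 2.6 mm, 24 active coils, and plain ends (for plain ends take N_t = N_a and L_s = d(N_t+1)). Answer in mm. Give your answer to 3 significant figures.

65.0 mm

plain ends: N_t = N_a = 24
L_s = d·(N_t+1) = 2.6 × 25 = 65 mm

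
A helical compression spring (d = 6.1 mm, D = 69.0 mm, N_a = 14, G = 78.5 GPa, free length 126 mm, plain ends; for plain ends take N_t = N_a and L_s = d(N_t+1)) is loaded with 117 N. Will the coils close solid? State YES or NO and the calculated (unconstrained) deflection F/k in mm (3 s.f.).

YES, δ = 39.6 mm

k = Gd⁴/(8D³N_a) = (78.5×10³)(6.1⁴)/(8·69.0³·14) = 2.9541 N/mm
N_t = 14; L_s = 6.1·15 = 91.5 mm; δ_solid = L₀ − L_s = 126 − 91.5 = 34.5 mm
δ = F/k = 117/2.9541 = 39.606 mm
δ ≥ δ_solid → spring goes solid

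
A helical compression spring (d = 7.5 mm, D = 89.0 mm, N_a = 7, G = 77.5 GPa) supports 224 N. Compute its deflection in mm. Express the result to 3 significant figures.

36.1 mm

k = Gd⁴/(8D³N_a) = (77.5×10³)(7.5⁴)/(8·89.0³·7) = 6.2114 N/mm
δ = F/k = 224 / 6.2114 = 36.063 mm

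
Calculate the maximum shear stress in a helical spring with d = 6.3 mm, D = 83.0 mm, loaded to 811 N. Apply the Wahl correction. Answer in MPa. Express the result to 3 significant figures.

Spring index C = D/d = 83.0/6.3 = 13.1746
K_W = (4C−1)/(4C−4) + 0.615/C = 51.698/48.698 + 0.0467 = 1.1083
τ₀ = 8FD/(πd³) = 8·811·83.0/(π·6.3³) = 538504/785.55 = 685.52 MPa
τ_max = K·τ₀ = 1.1083 × 685.52 = 759.75 MPa

760 MPa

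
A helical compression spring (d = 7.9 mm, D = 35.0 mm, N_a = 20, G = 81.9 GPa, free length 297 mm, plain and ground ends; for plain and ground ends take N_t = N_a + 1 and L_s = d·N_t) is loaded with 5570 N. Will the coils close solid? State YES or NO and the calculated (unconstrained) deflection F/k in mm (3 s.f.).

k = Gd⁴/(8D³N_a) = (81.9×10³)(7.9⁴)/(8·35.0³·20) = 46.502 N/mm
N_t = 21; L_s = 7.9·21 = 165.9 mm; δ_solid = L₀ − L_s = 297 − 165.9 = 131.1 mm
δ = F/k = 5570/46.502 = 119.78 mm
δ < δ_solid → spring does not go solid

NO, δ = 120 mm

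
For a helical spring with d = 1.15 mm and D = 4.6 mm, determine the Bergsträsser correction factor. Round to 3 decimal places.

1.385

C = D/d = 4.6/1.15 = 4.0000
K_B = (4C+2)/(4C−3) = 18.000/13.000 = 1.3846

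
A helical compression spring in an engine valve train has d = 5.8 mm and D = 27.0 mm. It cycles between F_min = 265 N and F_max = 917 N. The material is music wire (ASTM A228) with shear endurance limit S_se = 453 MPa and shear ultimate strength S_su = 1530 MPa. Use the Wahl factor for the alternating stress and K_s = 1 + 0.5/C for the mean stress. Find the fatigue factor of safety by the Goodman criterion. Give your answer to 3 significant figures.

2.04

C = D/d = 27.0/5.8 = 4.6552; K_W = (4C−1)/(4C−4)+0.615/C = 1.3373; K_s = 1+0.5/C = 1.1074
F_a = (F_max−F_min)/2 = 326 N; F_m = (F_max+F_min)/2 = 591 N
τ_a = K_W·8F_aD/(πd³) = 1.3373 × 114.88 = 153.63 MPa
τ_m = K_s·8F_mD/(πd³) = 1.1074 × 208.26 = 230.63 MPa
Goodman: 1/n_f = τ_a/S_se + τ_m/S_su = 153.63/453 + 230.63/1530 = 0.33913 + 0.15074 = 0.48987
n_f = 1/0.48987 = 2.041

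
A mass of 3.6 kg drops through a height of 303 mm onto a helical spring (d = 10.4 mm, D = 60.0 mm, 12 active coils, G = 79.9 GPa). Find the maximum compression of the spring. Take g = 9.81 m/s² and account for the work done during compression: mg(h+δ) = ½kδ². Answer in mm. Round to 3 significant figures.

k = Gd⁴/(8D³N_a) = (79.9×10³)(10.4⁴)/(8·60.0³·12) = 45.077 N/mm
W = mg = 3.6 × 9.81 = 35.316 N
½kδ² − Wδ − Wh = 0 → δ = (W + √(W² + 2kWh))/k
δ = (35.316 + √(1247.2 + 964716))/45.077 = (35.316 + 982.83)/45.077 = 22.587 mm

22.6 mm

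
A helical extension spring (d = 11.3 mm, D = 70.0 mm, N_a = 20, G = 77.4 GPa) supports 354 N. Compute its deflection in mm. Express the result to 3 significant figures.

k = Gd⁴/(8D³N_a) = (77.4×10³)(11.3⁴)/(8·70.0³·20) = 22.995 N/mm
δ = F/k = 354 / 22.995 = 15.394 mm

15.4 mm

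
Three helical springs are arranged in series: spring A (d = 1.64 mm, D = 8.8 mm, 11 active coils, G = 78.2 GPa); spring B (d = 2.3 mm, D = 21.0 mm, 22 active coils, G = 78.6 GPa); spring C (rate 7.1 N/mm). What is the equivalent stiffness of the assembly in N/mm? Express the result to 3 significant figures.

k_A = Gd⁴/(8D³N_a) = (78.2×10³)(1.64⁴)/(8·8.8³·11) = 9.433 N/mm
k_B = Gd⁴/(8D³N_a) = (78.6×10³)(2.3⁴)/(8·21.0³·22) = 1.3495 N/mm
Series: 1/k_eq = 1/9.433 + 1/1.3495 + 1/7.1 = 0.98789; k_eq = 1.0123 N/mm

1.01 N/mm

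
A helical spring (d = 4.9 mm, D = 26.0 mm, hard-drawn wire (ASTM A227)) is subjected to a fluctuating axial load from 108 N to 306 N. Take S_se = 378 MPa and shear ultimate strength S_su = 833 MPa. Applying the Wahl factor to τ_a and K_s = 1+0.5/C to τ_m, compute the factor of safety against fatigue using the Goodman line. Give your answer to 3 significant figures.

C = D/d = 26.0/4.9 = 5.3061; K_W = (4C−1)/(4C−4)+0.615/C = 1.2901; K_s = 1+0.5/C = 1.0942
F_a = (F_max−F_min)/2 = 99 N; F_m = (F_max+F_min)/2 = 207 N
τ_a = K_W·8F_aD/(πd³) = 1.2901 × 55.713 = 71.875 MPa
τ_m = K_s·8F_mD/(πd³) = 1.0942 × 116.49 = 127.47 MPa
Goodman: 1/n_f = τ_a/S_se + τ_m/S_su = 71.875/378 + 127.47/833 = 0.19014 + 0.15302 = 0.34317
n_f = 1/0.34317 = 2.914

2.91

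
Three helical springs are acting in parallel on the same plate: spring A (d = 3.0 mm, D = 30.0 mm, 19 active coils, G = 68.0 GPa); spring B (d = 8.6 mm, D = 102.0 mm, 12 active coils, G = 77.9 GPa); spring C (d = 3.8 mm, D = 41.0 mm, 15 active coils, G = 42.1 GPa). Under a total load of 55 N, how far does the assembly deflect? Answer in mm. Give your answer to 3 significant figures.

8.35 mm

k_A = Gd⁴/(8D³N_a) = (68.0×10³)(3.0⁴)/(8·30.0³·19) = 1.3421 N/mm
k_B = Gd⁴/(8D³N_a) = (77.9×10³)(8.6⁴)/(8·102.0³·12) = 4.1827 N/mm
k_C = Gd⁴/(8D³N_a) = (42.1×10³)(3.8⁴)/(8·41.0³·15) = 1.0614 N/mm
Parallel: k_eq = 1.3421 + 4.1827 + 1.0614 = 6.5862 N/mm
δ = F/k_eq = 55/6.5862 = 8.3507 mm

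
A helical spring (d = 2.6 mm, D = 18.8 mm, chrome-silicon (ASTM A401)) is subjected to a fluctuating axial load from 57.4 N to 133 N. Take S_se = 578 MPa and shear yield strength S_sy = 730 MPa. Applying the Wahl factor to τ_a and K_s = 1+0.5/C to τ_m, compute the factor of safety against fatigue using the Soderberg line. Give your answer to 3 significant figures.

1.68

C = D/d = 18.8/2.6 = 7.2308; K_W = (4C−1)/(4C−4)+0.615/C = 1.2054; K_s = 1+0.5/C = 1.0691
F_a = (F_max−F_min)/2 = 37.8 N; F_m = (F_max+F_min)/2 = 95.2 N
τ_a = K_W·8F_aD/(πd³) = 1.2054 × 102.96 = 124.11 MPa
τ_m = K_s·8F_mD/(πd³) = 1.0691 × 259.31 = 277.24 MPa
Soderberg: 1/n_f = τ_a/S_se + τ_m/S_sy = 124.11/578 + 277.24/730 = 0.21472 + 0.37978 = 0.5945
n_f = 1/0.5945 = 1.682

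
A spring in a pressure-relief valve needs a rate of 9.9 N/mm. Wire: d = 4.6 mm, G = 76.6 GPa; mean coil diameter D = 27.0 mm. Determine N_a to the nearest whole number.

22

N_a = Gd⁴/(8D³k) = (76.6×10³ × 4.6⁴)/(8 × 27.0³ × 9.9)
    = 3.42973e+07 / 1.55889e+06 = 22 → 22 coils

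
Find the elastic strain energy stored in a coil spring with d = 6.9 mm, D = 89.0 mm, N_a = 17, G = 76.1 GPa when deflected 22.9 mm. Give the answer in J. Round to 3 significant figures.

0.472 J

k = Gd⁴/(8D³N_a) = (76.1×10³)(6.9⁴)/(8·89.0³·17) = 1.7992 N/mm
U = ½kδ² = 0.5 × 1.7992 × 22.9² = 471.75 N·mm = 0.47175 J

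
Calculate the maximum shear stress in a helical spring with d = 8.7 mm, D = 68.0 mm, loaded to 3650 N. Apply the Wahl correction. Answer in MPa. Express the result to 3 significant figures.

1140 MPa

Spring index C = D/d = 68.0/8.7 = 7.8161
K_W = (4C−1)/(4C−4) + 0.615/C = 30.264/27.264 + 0.0787 = 1.1887
τ₀ = 8FD/(πd³) = 8·3650·68.0/(π·8.7³) = 1.9856e+06/2068.7 = 959.81 MPa
τ_max = K·τ₀ = 1.1887 × 959.81 = 1140.9 MPa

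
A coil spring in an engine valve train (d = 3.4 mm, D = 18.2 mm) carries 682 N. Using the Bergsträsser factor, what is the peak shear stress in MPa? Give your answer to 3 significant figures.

Spring index C = D/d = 18.2/3.4 = 5.3529
K_B = (4C+2)/(4C−3) = 23.412/18.412 = 1.2716
τ₀ = 8FD/(πd³) = 8·682·18.2/(π·3.4³) = 99299.2/123.48 = 804.19 MPa
τ_max = K·τ₀ = 1.2716 × 804.19 = 1022.6 MPa

1020 MPa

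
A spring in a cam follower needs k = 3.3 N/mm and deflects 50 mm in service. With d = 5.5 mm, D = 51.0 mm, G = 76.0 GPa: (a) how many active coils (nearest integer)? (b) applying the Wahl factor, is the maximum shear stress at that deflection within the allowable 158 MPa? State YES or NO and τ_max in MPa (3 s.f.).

(a) 20 coils; (b) YES, τ_max = 148 MPa

N_a = Gd⁴/(8D³k) = (76.0×10³)(5.5⁴)/(8·51.0³·3.3) = 19.86 → N_a = 20
Actual rate k = Gd⁴/(8D³·20) = 3.2767 N/mm
Working load F = kδ = 3.2767·50 = 163.83 N
C = 51.0/5.5 = 9.2727; K_W = (4C−1)/(4C−4)+0.615/C = 1.1570
τ_max = K_W·8FD/(πd³) = 1.1570·127.89 = 147.96 MPa
τ_max ≤ 158 MPa → acceptable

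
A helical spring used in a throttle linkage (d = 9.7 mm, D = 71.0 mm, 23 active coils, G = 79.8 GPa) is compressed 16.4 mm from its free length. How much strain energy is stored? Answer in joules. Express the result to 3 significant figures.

1.44 J

k = Gd⁴/(8D³N_a) = (79.8×10³)(9.7⁴)/(8·71.0³·23) = 10.727 N/mm
U = ½kδ² = 0.5 × 10.727 × 16.4² = 1442.6 N·mm = 1.4426 J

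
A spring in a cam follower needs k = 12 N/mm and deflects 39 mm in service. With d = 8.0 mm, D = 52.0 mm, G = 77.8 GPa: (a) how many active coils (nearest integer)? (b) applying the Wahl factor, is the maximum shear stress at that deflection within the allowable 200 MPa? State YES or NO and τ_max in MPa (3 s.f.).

N_a = Gd⁴/(8D³k) = (77.8×10³)(8.0⁴)/(8·52.0³·12) = 23.61 → N_a = 24
Actual rate k = Gd⁴/(8D³·24) = 11.804 N/mm
Working load F = kδ = 11.804·39 = 460.36 N
C = 52.0/8.0 = 6.5000; K_W = (4C−1)/(4C−4)+0.615/C = 1.2310
τ_max = K_W·8FD/(πd³) = 1.2310·119.06 = 146.56 MPa
τ_max ≤ 200 MPa → acceptable

(a) 24 coils; (b) YES, τ_max = 147 MPa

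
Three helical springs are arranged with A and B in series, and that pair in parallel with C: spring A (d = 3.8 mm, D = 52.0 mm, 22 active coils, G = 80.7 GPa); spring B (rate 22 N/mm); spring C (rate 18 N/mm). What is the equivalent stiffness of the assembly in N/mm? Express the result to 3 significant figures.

k_A = Gd⁴/(8D³N_a) = (80.7×10³)(3.8⁴)/(8·52.0³·22) = 0.67996 N/mm
Springs A,B series: k_AB = 1/(1/0.67996+1/22) = 0.65958 N/mm; parallel with C: k_eq = 0.65958+18 = 18.66 N/mm

18.7 N/mm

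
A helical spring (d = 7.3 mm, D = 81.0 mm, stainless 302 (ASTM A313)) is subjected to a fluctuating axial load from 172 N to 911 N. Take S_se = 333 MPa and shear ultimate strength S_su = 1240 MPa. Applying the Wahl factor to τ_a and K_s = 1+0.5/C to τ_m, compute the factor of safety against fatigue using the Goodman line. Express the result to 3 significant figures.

C = D/d = 81.0/7.3 = 11.0959; K_W = (4C−1)/(4C−4)+0.615/C = 1.1297; K_s = 1+0.5/C = 1.0451
F_a = (F_max−F_min)/2 = 369.5 N; F_m = (F_max+F_min)/2 = 541.5 N
τ_a = K_W·8F_aD/(πd³) = 1.1297 × 195.92 = 221.33 MPa
τ_m = K_s·8F_mD/(πd³) = 1.0451 × 287.11 = 300.05 MPa
Goodman: 1/n_f = τ_a/S_se + τ_m/S_su = 221.33/333 + 300.05/1240 = 0.66465 + 0.24198 = 0.90663
n_f = 1/0.90663 = 1.103

1.10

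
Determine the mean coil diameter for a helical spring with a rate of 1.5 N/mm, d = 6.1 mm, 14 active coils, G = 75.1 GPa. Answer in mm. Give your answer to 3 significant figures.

D = (Gd⁴/(8N_a·k))^(1/3) = (75.1×10³·6.1⁴/(8·14·1.5))^(1/3)
  = (618942)^(1/3) = 85.2217 mm

85.2 mm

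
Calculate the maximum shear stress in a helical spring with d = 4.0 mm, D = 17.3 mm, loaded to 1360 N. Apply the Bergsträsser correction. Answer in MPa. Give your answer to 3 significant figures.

1260 MPa

Spring index C = D/d = 17.3/4.0 = 4.3250
K_B = (4C+2)/(4C−3) = 19.300/14.300 = 1.3497
τ₀ = 8FD/(πd³) = 8·1360·17.3/(π·4.0³) = 188224/201.06 = 936.15 MPa
τ_max = K·τ₀ = 1.3497 × 936.15 = 1263.5 MPa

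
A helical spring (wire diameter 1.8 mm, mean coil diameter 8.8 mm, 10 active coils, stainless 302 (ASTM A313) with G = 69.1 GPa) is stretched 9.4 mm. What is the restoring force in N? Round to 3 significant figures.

k = Gd⁴/(8D³N_a) = (69.1×10³)(1.8⁴)/(8·8.8³·10) = 13.305 N/mm
F = k·δ = 13.305 × 9.4 = 125.07 N

125 N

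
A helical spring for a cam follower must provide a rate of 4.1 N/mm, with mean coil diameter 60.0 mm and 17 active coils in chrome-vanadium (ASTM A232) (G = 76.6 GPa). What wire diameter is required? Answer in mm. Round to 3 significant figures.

6.30 mm

d = (8D³N_a·k / G)^(1/4) = (8·60.0³·17·4.1 / (76.6×10³))^0.25
  = (1572.3)^0.25 = 6.2970 mm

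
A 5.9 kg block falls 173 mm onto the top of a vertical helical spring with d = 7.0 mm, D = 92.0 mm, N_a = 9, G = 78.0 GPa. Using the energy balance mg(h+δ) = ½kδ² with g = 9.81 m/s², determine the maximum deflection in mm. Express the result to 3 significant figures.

96.7 mm

k = Gd⁴/(8D³N_a) = (78.0×10³)(7.0⁴)/(8·92.0³·9) = 3.3403 N/mm
W = mg = 5.9 × 9.81 = 57.879 N
½kδ² − Wδ − Wh = 0 → δ = (W + √(W² + 2kWh))/k
δ = (57.879 + √(3350 + 66894.1))/3.3403 = (57.879 + 265.04)/3.3403 = 96.671 mm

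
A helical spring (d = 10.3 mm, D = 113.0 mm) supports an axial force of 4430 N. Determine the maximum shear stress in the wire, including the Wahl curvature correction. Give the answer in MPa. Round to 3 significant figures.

1320 MPa

Spring index C = D/d = 113.0/10.3 = 10.9709
K_W = (4C−1)/(4C−4) + 0.615/C = 42.883/39.883 + 0.0561 = 1.1313
τ₀ = 8FD/(πd³) = 8·4430·113.0/(π·10.3³) = 4.00472e+06/3432.9 = 1166.6 MPa
τ_max = K·τ₀ = 1.1313 × 1166.6 = 1319.7 MPa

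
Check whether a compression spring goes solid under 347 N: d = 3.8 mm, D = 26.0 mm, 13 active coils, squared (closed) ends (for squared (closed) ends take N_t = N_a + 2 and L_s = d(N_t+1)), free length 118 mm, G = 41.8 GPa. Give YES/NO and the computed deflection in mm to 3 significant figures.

k = Gd⁴/(8D³N_a) = (41.8×10³)(3.8⁴)/(8·26.0³·13) = 4.7682 N/mm
N_t = 15; L_s = 3.8·16 = 60.8 mm; δ_solid = L₀ − L_s = 118 − 60.8 = 57.2 mm
δ = F/k = 347/4.7682 = 72.773 mm
δ ≥ δ_solid → spring goes solid

YES, δ = 72.8 mm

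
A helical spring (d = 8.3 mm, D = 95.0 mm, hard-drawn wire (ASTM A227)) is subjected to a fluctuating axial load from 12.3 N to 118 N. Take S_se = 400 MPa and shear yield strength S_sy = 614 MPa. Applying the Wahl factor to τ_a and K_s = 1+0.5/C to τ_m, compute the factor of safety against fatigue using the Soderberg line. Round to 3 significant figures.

9.11

C = D/d = 95.0/8.3 = 11.4458; K_W = (4C−1)/(4C−4)+0.615/C = 1.1255; K_s = 1+0.5/C = 1.0437
F_a = (F_max−F_min)/2 = 52.85 N; F_m = (F_max+F_min)/2 = 65.15 N
τ_a = K_W·8F_aD/(πd³) = 1.1255 × 22.36 = 25.167 MPa
τ_m = K_s·8F_mD/(πd³) = 1.0437 × 27.564 = 28.768 MPa
Soderberg: 1/n_f = τ_a/S_se + τ_m/S_sy = 25.167/400 + 28.768/614 = 0.06292 + 0.04685 = 0.10977
n_f = 1/0.10977 = 9.11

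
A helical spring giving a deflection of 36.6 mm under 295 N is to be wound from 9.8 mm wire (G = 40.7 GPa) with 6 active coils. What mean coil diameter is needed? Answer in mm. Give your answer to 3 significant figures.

99.0 mm

Required rate k = F/δ = 295/36.6 = 8.0601 N/mm
D = (Gd⁴/(8N_a·k))^(1/3) = (40.7×10³·9.8⁴/(8·6·8.0601))^(1/3)
  = (970323)^(1/3) = 99.0008 mm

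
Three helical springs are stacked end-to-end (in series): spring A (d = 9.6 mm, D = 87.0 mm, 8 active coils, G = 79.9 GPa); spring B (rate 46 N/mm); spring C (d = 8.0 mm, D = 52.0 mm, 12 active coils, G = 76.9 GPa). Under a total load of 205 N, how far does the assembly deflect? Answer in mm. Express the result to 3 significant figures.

26.0 mm

k_A = Gd⁴/(8D³N_a) = (79.9×10³)(9.6⁴)/(8·87.0³·8) = 16.103 N/mm
k_C = Gd⁴/(8D³N_a) = (76.9×10³)(8.0⁴)/(8·52.0³·12) = 23.335 N/mm
Series: 1/k_eq = 1/16.103 + 1/46 + 1/23.335 = 0.1267; k_eq = 7.8929 N/mm
δ = F/k_eq = 205/7.8929 = 25.973 mm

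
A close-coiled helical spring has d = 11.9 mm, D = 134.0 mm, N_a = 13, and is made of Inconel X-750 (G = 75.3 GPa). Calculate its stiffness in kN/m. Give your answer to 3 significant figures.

6.03 kN/m

k = Gd⁴/(8D³N_a) = (75.3×10³ × 11.9⁴) / (8 × 134.0³ × 13)
  = 1.51002e+09 / 2.50235e+08 = 6.0344 N/mm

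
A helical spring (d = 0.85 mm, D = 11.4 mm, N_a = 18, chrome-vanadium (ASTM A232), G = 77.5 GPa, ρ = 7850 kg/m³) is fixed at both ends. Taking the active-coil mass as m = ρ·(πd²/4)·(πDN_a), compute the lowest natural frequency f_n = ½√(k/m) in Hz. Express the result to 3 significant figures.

k = Gd⁴/(8D³N_a) = (77.5×10³)(0.85⁴)/(8·11.4³·18) = 0.18963 N/mm = 189.63 N/m
Wire length L = πDN_a = π·11.4·18 = 644.65 mm
m = ρ·(πd²/4)·L = 7850 × 0.56745×10⁻⁶ m² × 0.64465 m = 0.0028716 kg
f_n = ½√(k/m) = 0.5·√(189.63/0.0028716) = 0.5·√(66035) = 128.49 Hz

128 Hz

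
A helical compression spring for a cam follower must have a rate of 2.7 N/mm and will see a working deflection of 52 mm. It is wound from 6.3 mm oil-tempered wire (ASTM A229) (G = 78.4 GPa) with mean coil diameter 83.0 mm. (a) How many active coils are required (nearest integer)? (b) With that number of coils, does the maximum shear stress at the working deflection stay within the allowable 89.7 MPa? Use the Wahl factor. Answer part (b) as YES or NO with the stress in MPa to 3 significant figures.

(a) 10 coils; (b) NO, τ_max = 132 MPa

N_a = Gd⁴/(8D³k) = (78.4×10³)(6.3⁴)/(8·83.0³·2.7) = 10 → N_a = 10
Actual rate k = Gd⁴/(8D³·10) = 2.6999 N/mm
Working load F = kδ = 2.6999·52 = 140.4 N
C = 83.0/6.3 = 13.1746; K_W = (4C−1)/(4C−4)+0.615/C = 1.1083
τ_max = K_W·8FD/(πd³) = 1.1083·118.67 = 131.52 MPa
τ_max > 89.7 MPa → exceeds allowable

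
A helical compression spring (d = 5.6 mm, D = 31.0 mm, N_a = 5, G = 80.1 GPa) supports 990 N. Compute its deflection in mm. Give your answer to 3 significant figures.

k = Gd⁴/(8D³N_a) = (80.1×10³)(5.6⁴)/(8·31.0³·5) = 66.106 N/mm
δ = F/k = 990 / 66.106 = 14.976 mm

15.0 mm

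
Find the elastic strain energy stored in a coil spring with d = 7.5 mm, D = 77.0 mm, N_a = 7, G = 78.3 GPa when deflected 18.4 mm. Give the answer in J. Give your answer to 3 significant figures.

1.64 J

k = Gd⁴/(8D³N_a) = (78.3×10³)(7.5⁴)/(8·77.0³·7) = 9.6905 N/mm
U = ½kδ² = 0.5 × 9.6905 × 18.4² = 1640.4 N·mm = 1.6404 J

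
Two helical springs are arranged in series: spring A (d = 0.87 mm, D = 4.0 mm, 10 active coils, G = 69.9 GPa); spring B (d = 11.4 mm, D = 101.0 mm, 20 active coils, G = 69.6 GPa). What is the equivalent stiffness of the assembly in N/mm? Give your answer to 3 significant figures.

k_A = Gd⁴/(8D³N_a) = (69.9×10³)(0.87⁴)/(8·4.0³·10) = 7.8214 N/mm
k_B = Gd⁴/(8D³N_a) = (69.6×10³)(11.4⁴)/(8·101.0³·20) = 7.1309 N/mm
Series: 1/k_eq = 1/7.8214 + 1/7.1309 = 0.26809; k_eq = 3.7301 N/mm

3.73 N/mm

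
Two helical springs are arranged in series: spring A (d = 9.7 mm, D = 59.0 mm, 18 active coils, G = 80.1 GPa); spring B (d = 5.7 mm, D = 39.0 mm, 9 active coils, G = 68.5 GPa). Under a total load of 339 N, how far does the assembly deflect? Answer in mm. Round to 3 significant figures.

34.2 mm

k_A = Gd⁴/(8D³N_a) = (80.1×10³)(9.7⁴)/(8·59.0³·18) = 23.977 N/mm
k_B = Gd⁴/(8D³N_a) = (68.5×10³)(5.7⁴)/(8·39.0³·9) = 16.93 N/mm
Series: 1/k_eq = 1/23.977 + 1/16.93 = 0.10077; k_eq = 9.9234 N/mm
δ = F/k_eq = 339/9.9234 = 34.162 mm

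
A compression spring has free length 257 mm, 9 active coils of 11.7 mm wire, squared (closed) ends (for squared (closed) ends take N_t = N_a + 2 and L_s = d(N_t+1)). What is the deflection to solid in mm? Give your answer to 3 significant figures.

N_t = 11; L_s = 11.7·12 = 140.4 mm
δ_solid = L₀ − L_s = 257 − 140.4 = 116.6 mm

117 mm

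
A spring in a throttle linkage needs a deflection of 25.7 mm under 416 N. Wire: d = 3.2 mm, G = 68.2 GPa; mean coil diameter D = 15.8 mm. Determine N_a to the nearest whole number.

14

Required rate k = F/δ = 416/25.7 = 16.187 N/mm
N_a = Gd⁴/(8D³k) = (68.2×10³ × 3.2⁴)/(8 × 15.8³ × 16.187)
    = 7.15129e+06 / 510765 = 14 → 14 coils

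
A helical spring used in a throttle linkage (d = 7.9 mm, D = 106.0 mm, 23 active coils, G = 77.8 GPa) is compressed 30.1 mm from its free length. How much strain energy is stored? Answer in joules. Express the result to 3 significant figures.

0.626 J

k = Gd⁴/(8D³N_a) = (77.8×10³)(7.9⁴)/(8·106.0³·23) = 1.3828 N/mm
U = ½kδ² = 0.5 × 1.3828 × 30.1² = 626.41 N·mm = 0.62641 J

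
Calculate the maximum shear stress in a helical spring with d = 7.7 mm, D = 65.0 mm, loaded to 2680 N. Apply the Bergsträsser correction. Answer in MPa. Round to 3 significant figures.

Spring index C = D/d = 65.0/7.7 = 8.4416
K_B = (4C+2)/(4C−3) = 35.766/30.766 = 1.1625
τ₀ = 8FD/(πd³) = 8·2680·65.0/(π·7.7³) = 1.3936e+06/1434.2 = 971.66 MPa
τ_max = K·τ₀ = 1.1625 × 971.66 = 1129.6 MPa

1130 MPa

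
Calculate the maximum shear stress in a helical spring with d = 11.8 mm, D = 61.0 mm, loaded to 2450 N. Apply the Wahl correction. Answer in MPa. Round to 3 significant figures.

Spring index C = D/d = 61.0/11.8 = 5.1695
K_W = (4C−1)/(4C−4) + 0.615/C = 19.678/16.678 + 0.1190 = 1.2988
τ₀ = 8FD/(πd³) = 8·2450·61.0/(π·11.8³) = 1.1956e+06/5161.7 = 231.63 MPa
τ_max = K·τ₀ = 1.2988 × 231.63 = 300.85 MPa

301 MPa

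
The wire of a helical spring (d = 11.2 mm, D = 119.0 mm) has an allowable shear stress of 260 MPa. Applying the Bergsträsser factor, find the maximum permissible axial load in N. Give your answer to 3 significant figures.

1070 N

C = D/d = 119.0/11.2 = 10.6250
K_B = (4C+2)/(4C−3) = 44.500/39.500 = 1.1266
τ_max = K·8FD/(πd³) → F_max = τ_allow·πd³/(8DK)
F_max = 260·π·11.2³/(8·119.0·1.1266) = 1.1476e+06/1072.5 = 1070 N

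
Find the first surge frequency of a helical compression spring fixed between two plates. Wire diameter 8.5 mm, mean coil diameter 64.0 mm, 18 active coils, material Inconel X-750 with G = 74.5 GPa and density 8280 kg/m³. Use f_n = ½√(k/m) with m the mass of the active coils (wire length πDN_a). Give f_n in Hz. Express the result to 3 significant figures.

k = Gd⁴/(8D³N_a) = (74.5×10³)(8.5⁴)/(8·64.0³·18) = 10.302 N/mm = 10302 N/m
Wire length L = πDN_a = π·64.0·18 = 3619.1 mm
m = ρ·(πd²/4)·L = 8280 × 56.745×10⁻⁶ m² × 3.6191 m = 1.7004 kg
f_n = ½√(k/m) = 0.5·√(10302/1.7004) = 0.5·√(6058.6) = 38.918 Hz

38.9 Hz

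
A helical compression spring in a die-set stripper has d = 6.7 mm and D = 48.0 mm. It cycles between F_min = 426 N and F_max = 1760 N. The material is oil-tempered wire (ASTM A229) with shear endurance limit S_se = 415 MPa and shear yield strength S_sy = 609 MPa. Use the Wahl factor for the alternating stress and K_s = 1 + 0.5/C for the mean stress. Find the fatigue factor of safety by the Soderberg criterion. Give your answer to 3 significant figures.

0.637

C = D/d = 48.0/6.7 = 7.1642; K_W = (4C−1)/(4C−4)+0.615/C = 1.2075; K_s = 1+0.5/C = 1.0698
F_a = (F_max−F_min)/2 = 667 N; F_m = (F_max+F_min)/2 = 1093 N
τ_a = K_W·8F_aD/(πd³) = 1.2075 × 271.07 = 327.32 MPa
τ_m = K_s·8F_mD/(πd³) = 1.0698 × 444.2 = 475.2 MPa
Soderberg: 1/n_f = τ_a/S_se + τ_m/S_sy = 327.32/415 + 475.2/609 = 0.78873 + 0.78030 = 1.569
n_f = 1/1.569 = 0.6373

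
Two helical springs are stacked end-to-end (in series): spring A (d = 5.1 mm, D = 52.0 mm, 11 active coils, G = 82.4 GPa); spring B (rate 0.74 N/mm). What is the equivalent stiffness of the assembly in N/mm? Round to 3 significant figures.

0.636 N/mm

k_A = Gd⁴/(8D³N_a) = (82.4×10³)(5.1⁴)/(8·52.0³·11) = 4.5052 N/mm
Series: 1/k_eq = 1/4.5052 + 1/0.74 = 1.5733; k_eq = 0.6356 N/mm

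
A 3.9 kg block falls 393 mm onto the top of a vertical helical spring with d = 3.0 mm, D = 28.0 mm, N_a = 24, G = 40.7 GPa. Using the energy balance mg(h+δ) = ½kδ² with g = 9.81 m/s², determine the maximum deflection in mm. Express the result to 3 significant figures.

k = Gd⁴/(8D³N_a) = (40.7×10³)(3.0⁴)/(8·28.0³·24) = 0.78218 N/mm
W = mg = 3.9 × 9.81 = 38.259 N
½kδ² − Wδ − Wh = 0 → δ = (W + √(W² + 2kWh))/k
δ = (38.259 + √(1463.8 + 23521.2))/0.78218 = (38.259 + 158.07)/0.78218 = 251 mm

251 mm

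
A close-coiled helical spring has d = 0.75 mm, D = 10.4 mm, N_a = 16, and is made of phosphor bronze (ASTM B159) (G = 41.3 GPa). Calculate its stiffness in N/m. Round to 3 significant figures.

k = Gd⁴/(8D³N_a) = (41.3×10³ × 0.75⁴) / (8 × 10.4³ × 16)
  = 13067.6 / 143983 = 0.090758 N/mm = 90.758 N/m

90.8 N/m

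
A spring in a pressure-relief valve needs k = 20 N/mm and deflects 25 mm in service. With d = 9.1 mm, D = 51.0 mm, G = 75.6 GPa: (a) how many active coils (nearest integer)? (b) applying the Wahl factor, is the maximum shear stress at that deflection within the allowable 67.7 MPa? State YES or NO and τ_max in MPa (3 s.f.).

(a) 24 coils; (b) NO, τ_max = 112 MPa

N_a = Gd⁴/(8D³k) = (75.6×10³)(9.1⁴)/(8·51.0³·20) = 24.43 → N_a = 24
Actual rate k = Gd⁴/(8D³·24) = 20.355 N/mm
Working load F = kδ = 20.355·25 = 508.88 N
C = 51.0/9.1 = 5.6044; K_W = (4C−1)/(4C−4)+0.615/C = 1.2726
τ_max = K_W·8FD/(πd³) = 1.2726·87.7 = 111.61 MPa
τ_max > 67.7 MPa → exceeds allowable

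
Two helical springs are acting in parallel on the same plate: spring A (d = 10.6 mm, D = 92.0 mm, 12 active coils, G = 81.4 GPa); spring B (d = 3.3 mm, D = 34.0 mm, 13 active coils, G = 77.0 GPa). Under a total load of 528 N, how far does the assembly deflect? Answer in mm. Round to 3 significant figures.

k_A = Gd⁴/(8D³N_a) = (81.4×10³)(10.6⁴)/(8·92.0³·12) = 13.747 N/mm
k_B = Gd⁴/(8D³N_a) = (77.0×10³)(3.3⁴)/(8·34.0³·13) = 2.234 N/mm
Parallel: k_eq = 13.747 + 2.234 = 15.981 N/mm
δ = F/k_eq = 528/15.981 = 33.039 mm

33.0 mm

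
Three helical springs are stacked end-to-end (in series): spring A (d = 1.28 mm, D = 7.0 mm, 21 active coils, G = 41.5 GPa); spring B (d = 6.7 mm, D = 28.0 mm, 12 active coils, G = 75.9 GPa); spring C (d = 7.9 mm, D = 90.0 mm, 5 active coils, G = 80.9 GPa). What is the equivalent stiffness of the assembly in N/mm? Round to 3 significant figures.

1.60 N/mm

k_A = Gd⁴/(8D³N_a) = (41.5×10³)(1.28⁴)/(8·7.0³·21) = 1.9332 N/mm
k_B = Gd⁴/(8D³N_a) = (75.9×10³)(6.7⁴)/(8·28.0³·12) = 72.576 N/mm
k_C = Gd⁴/(8D³N_a) = (80.9×10³)(7.9⁴)/(8·90.0³·5) = 10.806 N/mm
Series: 1/k_eq = 1/1.9332 + 1/72.576 + 1/10.806 = 0.62359; k_eq = 1.6036 N/mm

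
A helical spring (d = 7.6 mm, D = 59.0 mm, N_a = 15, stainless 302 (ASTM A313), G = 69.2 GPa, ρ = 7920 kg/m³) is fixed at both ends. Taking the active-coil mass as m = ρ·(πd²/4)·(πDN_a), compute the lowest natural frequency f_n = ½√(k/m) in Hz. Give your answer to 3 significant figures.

48.4 Hz

k = Gd⁴/(8D³N_a) = (69.2×10³)(7.6⁴)/(8·59.0³·15) = 9.3675 N/mm = 9367.5 N/m
Wire length L = πDN_a = π·59.0·15 = 2780.3 mm
m = ρ·(πd²/4)·L = 7920 × 45.365×10⁻⁶ m² × 2.7803 m = 0.99893 kg
f_n = ½√(k/m) = 0.5·√(9367.5/0.99893) = 0.5·√(9377.5) = 48.419 Hz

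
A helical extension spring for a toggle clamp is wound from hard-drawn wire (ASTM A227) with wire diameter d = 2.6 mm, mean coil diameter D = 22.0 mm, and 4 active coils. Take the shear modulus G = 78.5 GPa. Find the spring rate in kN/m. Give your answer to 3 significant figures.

10.5 kN/m

k = Gd⁴/(8D³N_a) = (78.5×10³ × 2.6⁴) / (8 × 22.0³ × 4)
  = 3.58726e+06 / 340736 = 10.528 N/mm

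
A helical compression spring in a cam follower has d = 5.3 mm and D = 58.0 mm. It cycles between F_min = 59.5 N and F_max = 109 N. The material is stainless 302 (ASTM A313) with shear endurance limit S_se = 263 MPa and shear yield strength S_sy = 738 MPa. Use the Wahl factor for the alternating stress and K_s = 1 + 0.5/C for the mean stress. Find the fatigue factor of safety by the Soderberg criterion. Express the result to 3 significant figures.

C = D/d = 58.0/5.3 = 10.9434; K_W = (4C−1)/(4C−4)+0.615/C = 1.1316; K_s = 1+0.5/C = 1.0457
F_a = (F_max−F_min)/2 = 24.75 N; F_m = (F_max+F_min)/2 = 84.25 N
τ_a = K_W·8F_aD/(πd³) = 1.1316 × 24.554 = 27.786 MPa
τ_m = K_s·8F_mD/(πd³) = 1.0457 × 83.582 = 87.4 MPa
Soderberg: 1/n_f = τ_a/S_se + τ_m/S_sy = 27.786/263 + 87.4/738 = 0.10565 + 0.11843 = 0.22408
n_f = 1/0.22408 = 4.463

4.46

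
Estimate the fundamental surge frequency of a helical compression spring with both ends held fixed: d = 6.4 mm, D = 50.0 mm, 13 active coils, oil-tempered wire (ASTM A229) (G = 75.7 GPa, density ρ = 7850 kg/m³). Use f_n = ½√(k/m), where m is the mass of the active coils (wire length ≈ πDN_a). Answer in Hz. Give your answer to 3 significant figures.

68.8 Hz

k = Gd⁴/(8D³N_a) = (75.7×10³)(6.4⁴)/(8·50.0³·13) = 9.7695 N/mm = 9769.5 N/m
Wire length L = πDN_a = π·50.0·13 = 2042 mm
m = ρ·(πd²/4)·L = 7850 × 32.17×10⁻⁶ m² × 2.042 m = 0.51568 kg
f_n = ½√(k/m) = 0.5·√(9769.5/0.51568) = 0.5·√(18945) = 68.82 Hz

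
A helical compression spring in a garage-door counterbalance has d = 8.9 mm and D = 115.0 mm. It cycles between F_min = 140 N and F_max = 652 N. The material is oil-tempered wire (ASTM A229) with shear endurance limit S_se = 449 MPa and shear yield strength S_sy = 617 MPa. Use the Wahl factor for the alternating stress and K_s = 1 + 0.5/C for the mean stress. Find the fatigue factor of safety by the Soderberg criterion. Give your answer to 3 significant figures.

C = D/d = 115.0/8.9 = 12.9213; K_W = (4C−1)/(4C−4)+0.615/C = 1.1105; K_s = 1+0.5/C = 1.0387
F_a = (F_max−F_min)/2 = 256 N; F_m = (F_max+F_min)/2 = 396 N
τ_a = K_W·8F_aD/(πd³) = 1.1105 × 106.34 = 118.09 MPa
τ_m = K_s·8F_mD/(πd³) = 1.0387 × 164.5 = 170.86 MPa
Soderberg: 1/n_f = τ_a/S_se + τ_m/S_sy = 118.09/449 + 170.86/617 = 0.26302 + 0.27693 = 0.53994
n_f = 1/0.53994 = 1.852

1.85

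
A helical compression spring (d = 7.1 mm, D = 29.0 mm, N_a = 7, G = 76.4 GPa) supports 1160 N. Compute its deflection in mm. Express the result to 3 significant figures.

8.16 mm

k = Gd⁴/(8D³N_a) = (76.4×10³)(7.1⁴)/(8·29.0³·7) = 142.15 N/mm
δ = F/k = 1160 / 142.15 = 8.1604 mm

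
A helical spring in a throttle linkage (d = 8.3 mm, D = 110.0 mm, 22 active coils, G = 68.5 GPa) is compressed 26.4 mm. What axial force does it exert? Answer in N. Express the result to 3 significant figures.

k = Gd⁴/(8D³N_a) = (68.5×10³)(8.3⁴)/(8·110.0³·22) = 1.3878 N/mm
F = k·δ = 1.3878 × 26.4 = 36.637 N

36.6 N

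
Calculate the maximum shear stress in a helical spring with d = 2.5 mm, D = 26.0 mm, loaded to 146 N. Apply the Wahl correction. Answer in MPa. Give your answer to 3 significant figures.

Spring index C = D/d = 26.0/2.5 = 10.4000
K_W = (4C−1)/(4C−4) + 0.615/C = 40.600/37.600 + 0.0591 = 1.1389
τ₀ = 8FD/(πd³) = 8·146·26.0/(π·2.5³) = 30368/49.087 = 618.65 MPa
τ_max = K·τ₀ = 1.1389 × 618.65 = 704.6 MPa

705 MPa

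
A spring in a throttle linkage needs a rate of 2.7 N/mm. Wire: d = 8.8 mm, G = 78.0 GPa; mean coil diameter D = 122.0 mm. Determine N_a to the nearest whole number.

N_a = Gd⁴/(8D³k) = (78.0×10³ × 8.8⁴)/(8 × 122.0³ × 2.7)
    = 4.67762e+08 / 3.92223e+07 = 11.93 → 12 coils

12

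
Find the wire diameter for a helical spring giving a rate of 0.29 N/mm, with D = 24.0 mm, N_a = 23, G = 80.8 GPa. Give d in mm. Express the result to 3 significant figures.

d = (8D³N_a·k / G)^(1/4) = (8·24.0³·23·0.29 / (80.8×10³))^0.25
  = (9.1293)^0.25 = 1.7382 mm

1.74 mm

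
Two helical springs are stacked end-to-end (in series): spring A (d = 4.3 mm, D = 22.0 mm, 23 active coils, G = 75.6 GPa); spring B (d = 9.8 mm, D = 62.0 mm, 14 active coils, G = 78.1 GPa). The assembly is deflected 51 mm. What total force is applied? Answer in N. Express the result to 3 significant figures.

k_A = Gd⁴/(8D³N_a) = (75.6×10³)(4.3⁴)/(8·22.0³·23) = 13.192 N/mm
k_B = Gd⁴/(8D³N_a) = (78.1×10³)(9.8⁴)/(8·62.0³·14) = 26.987 N/mm
Series: 1/k_eq = 1/13.192 + 1/26.987 = 0.11286; k_eq = 8.8607 N/mm
F = k_eq·δ = 8.8607·51 = 451.9 N

452 N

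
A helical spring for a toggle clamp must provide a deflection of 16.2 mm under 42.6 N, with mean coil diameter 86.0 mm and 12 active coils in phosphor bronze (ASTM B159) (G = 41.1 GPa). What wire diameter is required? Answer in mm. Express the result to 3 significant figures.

Required rate k = F/δ = 42.6/16.2 = 2.6296 N/mm
d = (8D³N_a·k / G)^(1/4) = (8·86.0³·12·2.6296 / (41.1×10³))^0.25
  = (3906.8)^0.25 = 7.9060 mm

7.91 mm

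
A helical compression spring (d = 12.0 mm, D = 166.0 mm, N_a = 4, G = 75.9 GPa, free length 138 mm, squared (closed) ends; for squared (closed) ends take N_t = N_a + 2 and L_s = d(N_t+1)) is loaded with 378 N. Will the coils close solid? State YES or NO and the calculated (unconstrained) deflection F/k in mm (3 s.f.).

NO, δ = 35.2 mm

k = Gd⁴/(8D³N_a) = (75.9×10³)(12.0⁴)/(8·166.0³·4) = 10.752 N/mm
N_t = 6; L_s = 12.0·7 = 84 mm; δ_solid = L₀ − L_s = 138 − 84 = 54 mm
δ = F/k = 378/10.752 = 35.156 mm
δ < δ_solid → spring does not go solid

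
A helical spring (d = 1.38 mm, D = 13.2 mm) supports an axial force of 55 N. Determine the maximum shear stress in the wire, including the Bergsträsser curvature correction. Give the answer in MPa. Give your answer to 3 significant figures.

803 MPa

Spring index C = D/d = 13.2/1.38 = 9.5652
K_B = (4C+2)/(4C−3) = 40.261/35.261 = 1.1418
τ₀ = 8FD/(πd³) = 8·55·13.2/(π·1.38³) = 5808/8.2563 = 703.46 MPa
τ_max = K·τ₀ = 1.1418 × 703.46 = 803.21 MPa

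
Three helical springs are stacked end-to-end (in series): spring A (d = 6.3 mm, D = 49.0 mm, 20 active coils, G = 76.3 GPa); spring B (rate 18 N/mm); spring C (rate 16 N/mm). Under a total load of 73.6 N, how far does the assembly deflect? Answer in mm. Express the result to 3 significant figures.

k_A = Gd⁴/(8D³N_a) = (76.3×10³)(6.3⁴)/(8·49.0³·20) = 6.3853 N/mm
Series: 1/k_eq = 1/6.3853 + 1/18 + 1/16 = 0.27467; k_eq = 3.6408 N/mm
δ = F/k_eq = 73.6/3.6408 = 20.215 mm

20.2 mm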